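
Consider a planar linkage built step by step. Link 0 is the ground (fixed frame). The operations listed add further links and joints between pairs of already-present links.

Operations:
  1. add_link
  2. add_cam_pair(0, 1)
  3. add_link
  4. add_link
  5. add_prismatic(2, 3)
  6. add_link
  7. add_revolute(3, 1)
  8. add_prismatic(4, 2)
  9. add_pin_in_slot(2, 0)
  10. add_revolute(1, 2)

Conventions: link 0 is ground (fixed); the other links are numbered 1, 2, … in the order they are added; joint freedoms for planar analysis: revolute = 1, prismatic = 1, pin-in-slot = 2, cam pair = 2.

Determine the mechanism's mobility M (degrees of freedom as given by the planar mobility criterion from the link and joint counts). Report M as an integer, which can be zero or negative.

link 0 = ground. State L|J1|J2 = 1|0|0
+link1  2|0|0
C(0,1) f=2→J2  2|0|1
+link2  3|0|1
+link3  4|0|1
P(2,3) f=1→J1  4|1|1
+link4  5|1|1
R(3,1) f=1→J1  5|2|1
P(4,2) f=1→J1  5|3|1
PS(2,0) f=2→J2  5|3|2
R(1,2) f=1→J1  5|4|2
M = 3(5−1)−2·4−2 = 12−8−2 = 2

M = 2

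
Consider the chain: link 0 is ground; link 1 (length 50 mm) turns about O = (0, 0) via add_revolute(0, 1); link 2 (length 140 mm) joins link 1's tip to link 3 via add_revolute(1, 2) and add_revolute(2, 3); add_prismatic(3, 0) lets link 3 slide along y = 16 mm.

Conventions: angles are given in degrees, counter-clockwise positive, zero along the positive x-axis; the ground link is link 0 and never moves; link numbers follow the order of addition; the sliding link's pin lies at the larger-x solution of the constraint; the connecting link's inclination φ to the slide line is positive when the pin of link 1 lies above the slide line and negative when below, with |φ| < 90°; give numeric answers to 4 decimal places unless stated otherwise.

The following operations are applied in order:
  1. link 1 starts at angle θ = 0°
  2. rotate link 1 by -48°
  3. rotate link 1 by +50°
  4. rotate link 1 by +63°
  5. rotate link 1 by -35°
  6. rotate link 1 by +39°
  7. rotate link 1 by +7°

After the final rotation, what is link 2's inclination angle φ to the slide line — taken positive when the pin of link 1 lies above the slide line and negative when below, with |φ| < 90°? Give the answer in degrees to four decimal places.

geometry: r = 50 mm, L = 140 mm, e = 16 mm; θ starts at 0°
rotate link 1 by -48°: θ ← 0° -48° = -48°
rotate link 1 by +50°: θ ← -48° +50° = 2°
rotate link 1 by +63°: θ ← 2° +63° = 65°
rotate link 1 by -35°: θ ← 65° -35° = 30°
rotate link 1 by +39°: θ ← 30° +39° = 69°
rotate link 1 by +7°: θ ← 69° +7° = 76°
h = r sin θ − e = 48.514786 − 16 = 32.514786
sin φ = h / L = 32.514786 / 140 = 0.23224847
φ = arcsin(0.23224847) = 13.429485°

13.4295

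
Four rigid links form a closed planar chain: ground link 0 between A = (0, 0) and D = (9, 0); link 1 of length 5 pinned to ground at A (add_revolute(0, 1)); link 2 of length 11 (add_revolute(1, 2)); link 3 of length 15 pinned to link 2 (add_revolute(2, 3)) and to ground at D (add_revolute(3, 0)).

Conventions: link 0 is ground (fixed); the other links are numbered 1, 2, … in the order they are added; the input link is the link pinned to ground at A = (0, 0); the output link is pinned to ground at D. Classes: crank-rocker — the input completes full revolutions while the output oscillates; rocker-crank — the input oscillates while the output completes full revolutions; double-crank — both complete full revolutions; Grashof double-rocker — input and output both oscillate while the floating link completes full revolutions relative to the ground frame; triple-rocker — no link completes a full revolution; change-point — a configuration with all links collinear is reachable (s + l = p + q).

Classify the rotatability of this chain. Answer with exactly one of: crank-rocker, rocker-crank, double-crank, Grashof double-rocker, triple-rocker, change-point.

lengths: ground=9, input=5, coupler=11, output=15
sorted: s=5 (shortest), l=15 (longest), p+q=20
s + l = 20 vs p + q = 20
s + l = p + q → change-point (collinear configuration reachable)

change-point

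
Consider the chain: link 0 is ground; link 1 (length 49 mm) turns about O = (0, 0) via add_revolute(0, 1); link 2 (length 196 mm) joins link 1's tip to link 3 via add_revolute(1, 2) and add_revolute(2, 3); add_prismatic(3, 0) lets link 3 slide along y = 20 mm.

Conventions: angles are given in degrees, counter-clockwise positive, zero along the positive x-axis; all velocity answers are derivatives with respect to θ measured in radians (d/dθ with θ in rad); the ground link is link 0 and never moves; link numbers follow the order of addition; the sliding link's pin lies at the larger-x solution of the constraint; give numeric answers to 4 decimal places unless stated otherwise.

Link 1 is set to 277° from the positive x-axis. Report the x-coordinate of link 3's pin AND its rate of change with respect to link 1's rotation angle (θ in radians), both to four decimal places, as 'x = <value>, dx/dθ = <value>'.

geometry: r = 49 mm, L = 196 mm, e = 20 mm
crank pin P = (r cos θ, r sin θ) = (5.971598, -48.634761)
h = r sin θ − e = -48.634761 − 20 = -68.634761
x = r cos θ + √(L² − h²) = 5.971598 + 183.589949 = 189.561547
dx/dθ = −r sin θ − h·r cos θ/√(L² − h²) (θ in radians; h = -68.634761) = 50.867232

x = 189.5615, dx/dθ = 50.8672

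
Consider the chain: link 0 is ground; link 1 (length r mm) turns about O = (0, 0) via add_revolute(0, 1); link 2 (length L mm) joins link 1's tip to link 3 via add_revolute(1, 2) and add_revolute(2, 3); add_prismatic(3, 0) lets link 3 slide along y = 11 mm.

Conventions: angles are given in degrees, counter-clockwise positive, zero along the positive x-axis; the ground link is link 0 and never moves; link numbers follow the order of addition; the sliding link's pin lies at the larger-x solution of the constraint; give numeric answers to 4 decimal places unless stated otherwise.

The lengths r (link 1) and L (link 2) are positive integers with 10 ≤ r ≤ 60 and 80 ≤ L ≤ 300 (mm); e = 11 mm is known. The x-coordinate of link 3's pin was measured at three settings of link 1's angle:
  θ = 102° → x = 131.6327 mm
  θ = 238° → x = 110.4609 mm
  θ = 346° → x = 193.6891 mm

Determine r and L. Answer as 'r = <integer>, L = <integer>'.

constraint per measurement: (x − r cos θ)² + (r sin θ − e)² = L²
subtracting the θ₁ and θ₂ equations cancels the r² and L² terms:
r = (x₁² − x₂²) / (2[(x₁cos θ₁ + e sin θ₁) − (x₂cos θ₂ + e sin θ₂)]) = 50.0000 → r = 50
L² = (x₁ − r cos θ₁)² + (r sin θ₁ − e)² = 21609.0031 → L = 147.0000 → L = 147
check at θ₃=346°: x = 193.6891 (printed 193.6891) ✓

r = 50, L = 147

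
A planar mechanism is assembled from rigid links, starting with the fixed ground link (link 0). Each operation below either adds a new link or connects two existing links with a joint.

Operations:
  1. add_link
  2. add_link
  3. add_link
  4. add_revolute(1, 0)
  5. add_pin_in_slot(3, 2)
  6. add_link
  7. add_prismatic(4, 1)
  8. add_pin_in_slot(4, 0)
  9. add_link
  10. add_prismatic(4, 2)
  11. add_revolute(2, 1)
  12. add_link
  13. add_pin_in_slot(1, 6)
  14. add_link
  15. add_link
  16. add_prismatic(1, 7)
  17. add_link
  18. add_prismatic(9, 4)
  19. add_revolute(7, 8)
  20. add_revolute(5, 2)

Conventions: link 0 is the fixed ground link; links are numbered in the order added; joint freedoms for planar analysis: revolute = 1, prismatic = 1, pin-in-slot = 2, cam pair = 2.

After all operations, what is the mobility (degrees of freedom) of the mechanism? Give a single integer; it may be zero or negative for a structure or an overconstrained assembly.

ground; <1,0,0>
#1 <2,0,0>
#2 <3,0,0>
#3 <4,0,0>
R:1↔0 J1 <4,1,0>
PS:3↔2 J2 <4,1,1>
#4 <5,1,1>
P:4↔1 J1 <5,2,1>
PS:4↔0 J2 <5,2,2>
#5 <6,2,2>
P:4↔2 J1 <6,3,2>
R:2↔1 J1 <6,4,2>
#6 <7,4,2>
PS:1↔6 J2 <7,4,3>
#7 <8,4,3>
#8 <9,4,3>
P:1↔7 J1 <9,5,3>
#9 <10,5,3>
P:9↔4 J1 <10,6,3>
R:7↔8 J1 <10,7,3>
R:5↔2 J1 <10,8,3>
3×9 − 2×8 − 1×3 = 8

M = 8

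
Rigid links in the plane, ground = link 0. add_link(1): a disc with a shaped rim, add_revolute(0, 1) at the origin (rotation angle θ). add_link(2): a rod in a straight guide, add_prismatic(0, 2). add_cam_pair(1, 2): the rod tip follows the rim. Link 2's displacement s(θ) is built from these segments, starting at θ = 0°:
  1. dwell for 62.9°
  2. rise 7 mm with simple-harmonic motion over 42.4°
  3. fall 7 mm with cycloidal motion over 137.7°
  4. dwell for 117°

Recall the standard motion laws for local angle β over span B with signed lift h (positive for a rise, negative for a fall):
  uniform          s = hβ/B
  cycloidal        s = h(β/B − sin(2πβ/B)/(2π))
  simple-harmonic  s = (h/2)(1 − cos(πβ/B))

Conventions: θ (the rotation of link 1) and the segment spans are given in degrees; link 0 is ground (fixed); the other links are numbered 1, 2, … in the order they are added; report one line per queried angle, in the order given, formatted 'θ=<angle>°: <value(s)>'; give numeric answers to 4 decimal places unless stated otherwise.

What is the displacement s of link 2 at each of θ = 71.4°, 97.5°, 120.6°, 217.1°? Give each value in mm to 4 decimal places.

segment 1 (0° to 62.9°, dwell): s unchanged at 0.0000
θ = 71.4° falls in segment 2 (62.9° to 105.3°, simple-harmonic, h = 7): β = 71.4 − 62.9 = 8.5°, B = 42.4°; Δs = 7/2·(1 − cos(π·0.2005)) = 0.6715; s = 0.0000 + 0.6715 = 0.6715
θ = 97.5° falls in segment 2 (62.9° to 105.3°, simple-harmonic, h = 7): β = 97.5 − 62.9 = 34.6°, B = 42.4°; Δs = 7/2·(1 − cos(π·0.8160)) = 6.4316; s = 0.0000 + 6.4316 = 6.4316
segment 2 (62.9° to 105.3°, simple-harmonic, h = 7) is passed completely: s = 0.0000 + (7) = 7.0000
θ = 120.6° falls in segment 3 (105.3° to 243°, cycloidal, h = -7): β = 120.6 − 105.3 = 15.3°, B = 137.7°; Δs = -7·(0.1111 − sin(2π·0.1111)/(2π)) = -0.0617; s = 7.0000 − 0.0617 = 6.9383
θ = 217.1° falls in segment 3 (105.3° to 243°, cycloidal, h = -7): β = 217.1 − 105.3 = 111.8°, B = 137.7°; Δs = -7·(0.8119 − sin(2π·0.8119)/(2π)) = -6.7142; s = 7.0000 − 6.7142 = 0.2858

θ=71.4°: 0.6715
θ=97.5°: 6.4316
θ=120.6°: 6.9383
θ=217.1°: 0.2858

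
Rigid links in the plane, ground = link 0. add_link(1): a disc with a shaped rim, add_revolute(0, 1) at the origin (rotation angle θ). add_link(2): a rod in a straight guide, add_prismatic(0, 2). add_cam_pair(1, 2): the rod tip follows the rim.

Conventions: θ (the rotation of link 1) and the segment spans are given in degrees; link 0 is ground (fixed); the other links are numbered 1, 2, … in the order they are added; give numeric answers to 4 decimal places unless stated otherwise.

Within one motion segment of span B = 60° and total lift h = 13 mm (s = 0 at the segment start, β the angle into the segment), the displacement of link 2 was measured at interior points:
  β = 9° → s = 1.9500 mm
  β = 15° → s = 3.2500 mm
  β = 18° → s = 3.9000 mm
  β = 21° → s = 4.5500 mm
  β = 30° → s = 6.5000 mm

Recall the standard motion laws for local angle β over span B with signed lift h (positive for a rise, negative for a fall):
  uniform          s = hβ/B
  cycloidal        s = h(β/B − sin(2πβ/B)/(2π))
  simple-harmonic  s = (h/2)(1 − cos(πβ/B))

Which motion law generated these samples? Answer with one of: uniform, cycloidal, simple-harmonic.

candidates at β/B = r: uniform s = h·r (linear in β); cycloidal s = h·(r − sin(2πr)/(2π)); simple-harmonic s = (h/2)(1 − cos(πr))
β=9°: printed 1.9500 | uniform 1.9500, cycloidal 0.2761, simple-harmonic 0.7085
β=15°: printed 3.2500 | uniform 3.2500, cycloidal 1.1810, simple-harmonic 1.9038
β=18°: printed 3.9000 | uniform 3.9000, cycloidal 1.9323, simple-harmonic 2.6794
β=21°: printed 4.5500 | uniform 4.5500, cycloidal 2.8761, simple-harmonic 3.5491
β=30°: printed 6.5000 | uniform 6.5000, cycloidal 6.5000, simple-harmonic 6.5000
only one law matches every sample → uniform

uniform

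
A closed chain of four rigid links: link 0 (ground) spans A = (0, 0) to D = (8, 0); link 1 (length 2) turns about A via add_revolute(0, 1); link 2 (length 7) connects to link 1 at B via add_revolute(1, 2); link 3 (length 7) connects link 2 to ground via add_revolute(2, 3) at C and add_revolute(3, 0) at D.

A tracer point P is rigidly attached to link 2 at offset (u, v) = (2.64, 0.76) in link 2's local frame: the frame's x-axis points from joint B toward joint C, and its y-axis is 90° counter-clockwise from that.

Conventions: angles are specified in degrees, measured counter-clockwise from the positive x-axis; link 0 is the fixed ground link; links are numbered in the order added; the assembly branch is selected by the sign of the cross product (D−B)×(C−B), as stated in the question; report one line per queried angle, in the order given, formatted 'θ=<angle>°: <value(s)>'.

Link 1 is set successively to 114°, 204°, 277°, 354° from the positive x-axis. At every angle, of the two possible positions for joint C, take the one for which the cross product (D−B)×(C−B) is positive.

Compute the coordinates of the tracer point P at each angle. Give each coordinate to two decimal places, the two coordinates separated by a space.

A=(0,0), D=(8.00,0)
θ=114°: B = A + 2.00·(cos114°, sin114°) = (-0.8135, 1.8271)
θ=114°: |BD| = 9.0009
θ=114°: circle(B,7.00) ∩ circle(D,7.00): a=4.5004, h=5.3615
θ=114°:   candidates: C₊=(4.6816,6.1635) cross=48.258; C₋=(2.5049,-4.3364) cross=-48.258
θ=114°:   branch + wants cross > 0 → take C=(4.6816,6.1635) (cross=48.258)
θ=114°: ex = (C−B)/|BC| = (0.7850,0.6195); ey = (-0.6195,0.7850)
θ=114°: P = B + 2.64·ex + 0.76·ey = (0.7882,4.0591)
θ=204°: B = A + 2.00·(cos204°, sin204°) = (-1.8271, -0.8135)
θ=204°: |BD| = 9.8607
θ=204°: circle(B,7.00) ∩ circle(D,7.00): a=4.9304, h=4.9691
θ=204°:   candidates: C₊=(2.6765,4.5454) cross=48.999; C₋=(3.4964,-5.3589) cross=-48.999
θ=204°:   branch + wants cross > 0 → take C=(2.6765,4.5454) (cross=48.999)
θ=204°: ex = (C−B)/|BC| = (0.6434,0.7656); ey = (-0.7656,0.6434)
θ=204°: P = B + 2.64·ex + 0.76·ey = (-0.7104,1.6965)
θ=277°: B = A + 2.00·(cos277°, sin277°) = (0.2437, -1.9851)
θ=277°: |BD| = 8.0063
θ=277°: circle(B,7.00) ∩ circle(D,7.00): a=4.0031, h=5.7424
θ=277°:   candidates: C₊=(2.6981,4.5705) cross=45.975; C₋=(5.5457,-6.5556) cross=-45.975
θ=277°:   branch + wants cross > 0 → take C=(2.6981,4.5705) (cross=45.975)
θ=277°: ex = (C−B)/|BC| = (0.3506,0.9365); ey = (-0.9365,0.3506)
θ=277°: P = B + 2.64·ex + 0.76·ey = (0.4576,0.7538)
θ=354°: B = A + 2.00·(cos354°, sin354°) = (1.9890, -0.2091)
θ=354°: |BD| = 6.0146
θ=354°: circle(B,7.00) ∩ circle(D,7.00): a=3.0073, h=6.3211
θ=354°:   candidates: C₊=(4.7748,6.2127) cross=38.019; C₋=(5.2142,-6.4218) cross=-38.019
θ=354°:   branch + wants cross > 0 → take C=(4.7748,6.2127) (cross=38.019)
θ=354°: ex = (C−B)/|BC| = (0.3980,0.9174); ey = (-0.9174,0.3980)
θ=354°: P = B + 2.64·ex + 0.76·ey = (2.3425,2.5153)

θ=114°: 0.79 4.06
θ=204°: -0.71 1.70
θ=277°: 0.46 0.75
θ=354°: 2.34 2.52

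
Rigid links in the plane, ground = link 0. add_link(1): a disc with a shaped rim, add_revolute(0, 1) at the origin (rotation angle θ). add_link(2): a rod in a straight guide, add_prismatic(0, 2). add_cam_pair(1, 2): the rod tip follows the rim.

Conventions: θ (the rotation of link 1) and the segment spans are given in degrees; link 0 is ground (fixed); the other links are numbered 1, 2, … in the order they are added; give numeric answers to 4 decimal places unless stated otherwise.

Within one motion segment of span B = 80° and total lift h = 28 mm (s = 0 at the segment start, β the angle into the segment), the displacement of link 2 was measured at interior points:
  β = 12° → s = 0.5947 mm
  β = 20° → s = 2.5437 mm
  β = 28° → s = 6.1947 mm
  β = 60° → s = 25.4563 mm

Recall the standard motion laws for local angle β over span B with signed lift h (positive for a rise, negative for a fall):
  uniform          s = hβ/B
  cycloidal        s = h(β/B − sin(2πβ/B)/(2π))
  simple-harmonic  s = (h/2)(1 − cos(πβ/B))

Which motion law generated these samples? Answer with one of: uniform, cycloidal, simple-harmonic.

candidates at β/B = r: uniform s = h·r (linear in β); cycloidal s = h·(r − sin(2πr)/(2π)); simple-harmonic s = (h/2)(1 − cos(πr))
β=12°: printed 0.5947 | uniform 4.2000, cycloidal 0.5947, simple-harmonic 1.5259
β=20°: printed 2.5437 | uniform 7.0000, cycloidal 2.5437, simple-harmonic 4.1005
β=28°: printed 6.1947 | uniform 9.8000, cycloidal 6.1947, simple-harmonic 7.6441
β=60°: printed 25.4563 | uniform 21.0000, cycloidal 25.4563, simple-harmonic 23.8995
only one law matches every sample → cycloidal

cycloidal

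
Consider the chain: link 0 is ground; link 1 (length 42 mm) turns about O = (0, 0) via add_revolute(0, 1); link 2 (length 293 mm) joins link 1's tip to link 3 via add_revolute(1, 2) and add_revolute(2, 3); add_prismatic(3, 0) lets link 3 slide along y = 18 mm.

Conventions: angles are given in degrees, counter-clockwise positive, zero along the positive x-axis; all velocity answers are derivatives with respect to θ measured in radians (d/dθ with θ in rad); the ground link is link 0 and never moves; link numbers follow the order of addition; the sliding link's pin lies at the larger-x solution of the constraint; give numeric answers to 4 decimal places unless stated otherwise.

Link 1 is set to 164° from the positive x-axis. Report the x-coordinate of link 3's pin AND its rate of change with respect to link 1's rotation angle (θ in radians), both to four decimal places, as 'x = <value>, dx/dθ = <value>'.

geometry: r = 42 mm, L = 293 mm, e = 18 mm
crank pin P = (r cos θ, r sin θ) = (-40.372991, 11.576769)
h = r sin θ − e = 11.576769 − 18 = -6.423231
x = r cos θ + √(L² − h²) = -40.372991 + 292.929586 = 252.556594
dx/dθ = −r sin θ − h·r cos θ/√(L² − h²) (θ in radians; h = -6.423231) = -12.462050

x = 252.5566, dx/dθ = -12.4621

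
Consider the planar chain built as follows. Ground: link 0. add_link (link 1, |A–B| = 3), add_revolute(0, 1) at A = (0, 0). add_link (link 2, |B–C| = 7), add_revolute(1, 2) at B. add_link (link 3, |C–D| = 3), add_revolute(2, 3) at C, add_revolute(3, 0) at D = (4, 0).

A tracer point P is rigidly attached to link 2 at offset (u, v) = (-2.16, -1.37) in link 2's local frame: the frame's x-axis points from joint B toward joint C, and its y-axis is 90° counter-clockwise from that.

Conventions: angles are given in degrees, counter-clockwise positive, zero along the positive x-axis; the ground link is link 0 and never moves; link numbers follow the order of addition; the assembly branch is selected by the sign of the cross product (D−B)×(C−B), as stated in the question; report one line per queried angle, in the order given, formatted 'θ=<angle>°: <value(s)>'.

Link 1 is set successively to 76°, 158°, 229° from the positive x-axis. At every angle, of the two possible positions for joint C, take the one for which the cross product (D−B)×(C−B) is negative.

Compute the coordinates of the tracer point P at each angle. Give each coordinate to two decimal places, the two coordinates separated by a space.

A=(0,0), D=(4.00,0)
θ=76°: B = A + 3.00·(cos76°, sin76°) = (0.7258, 2.9109)
θ=76°: |BD| = 4.3811
θ=76°: circle(B,7.00) ∩ circle(D,3.00): a=6.7556, h=1.8335
θ=76°:   candidates: C₊=(6.9928,-0.2075) cross=8.033; C₋=(4.5564,-2.9479) cross=-8.033
θ=76°:   branch - wants cross < 0 → take C=(4.5564,-2.9479) (cross=-8.033)
θ=76°: ex = (C−B)/|BC| = (0.5472,-0.8370); ey = (0.8370,0.5472)
θ=76°: P = B + -2.16·ex + -1.37·ey = (-1.6029,3.9690)
θ=158°: B = A + 3.00·(cos158°, sin158°) = (-2.7816, 1.1238)
θ=158°: |BD| = 6.8740
θ=158°: circle(B,7.00) ∩ circle(D,3.00): a=6.3465, h=2.9533
θ=158°:   candidates: C₊=(3.9624,2.9998) cross=20.301; C₋=(2.9968,-2.8273) cross=-20.301
θ=158°:   branch - wants cross < 0 → take C=(2.9968,-2.8273) (cross=-20.301)
θ=158°: ex = (C−B)/|BC| = (0.8255,-0.5644); ey = (0.5644,0.8255)
θ=158°: P = B + -2.16·ex + -1.37·ey = (-5.3379,1.2121)
θ=229°: B = A + 3.00·(cos229°, sin229°) = (-1.9682, -2.2641)
θ=229°: |BD| = 6.3832
θ=229°: circle(B,7.00) ∩ circle(D,3.00): a=6.3248, h=2.9994
θ=229°:   candidates: C₊=(2.8815,2.7837) cross=19.146; C₋=(5.0093,-2.8251) cross=-19.146
θ=229°:   branch - wants cross < 0 → take C=(5.0093,-2.8251) (cross=-19.146)
θ=229°: ex = (C−B)/|BC| = (0.9968,-0.0801); ey = (0.0801,0.9968)
θ=229°: P = B + -2.16·ex + -1.37·ey = (-4.2310,-3.4566)

θ=76°: -1.60 3.97
θ=158°: -5.34 1.21
θ=229°: -4.23 -3.46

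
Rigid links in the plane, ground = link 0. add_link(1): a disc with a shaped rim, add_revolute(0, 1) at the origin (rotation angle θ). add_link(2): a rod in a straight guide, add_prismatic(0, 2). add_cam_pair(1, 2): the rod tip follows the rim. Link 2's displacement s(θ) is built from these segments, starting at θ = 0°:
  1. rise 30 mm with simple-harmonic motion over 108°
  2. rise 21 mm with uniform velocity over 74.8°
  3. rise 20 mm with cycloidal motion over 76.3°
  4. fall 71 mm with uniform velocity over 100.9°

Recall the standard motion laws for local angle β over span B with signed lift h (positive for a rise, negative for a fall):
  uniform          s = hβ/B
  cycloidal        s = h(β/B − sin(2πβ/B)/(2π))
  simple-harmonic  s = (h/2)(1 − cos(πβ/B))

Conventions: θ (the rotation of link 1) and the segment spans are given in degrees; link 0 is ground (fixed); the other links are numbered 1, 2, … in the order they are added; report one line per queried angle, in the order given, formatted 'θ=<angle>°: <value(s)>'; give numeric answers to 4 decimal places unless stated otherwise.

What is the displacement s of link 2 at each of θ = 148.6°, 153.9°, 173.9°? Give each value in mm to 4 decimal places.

segment 1 (0° to 108°, simple-harmonic, h = 30) is passed completely: s = 0.0000 + (30) = 30.0000
θ = 148.6° falls in segment 2 (108° to 182.8°, uniform, h = 21): β = 148.6 − 108 = 40.6°, B = 74.8°; Δs = 21·40.6/74.8 = 11.3984; s = 30.0000 + 11.3984 = 41.3984
θ = 153.9° falls in segment 2 (108° to 182.8°, uniform, h = 21): β = 153.9 − 108 = 45.9°, B = 74.8°; Δs = 21·45.9/74.8 = 12.8864; s = 30.0000 + 12.8864 = 42.8864
θ = 173.9° falls in segment 2 (108° to 182.8°, uniform, h = 21): β = 173.9 − 108 = 65.9°, B = 74.8°; Δs = 21·65.9/74.8 = 18.5013; s = 30.0000 + 18.5013 = 48.5013

θ=148.6°: 41.3984
θ=153.9°: 42.8864
θ=173.9°: 48.5013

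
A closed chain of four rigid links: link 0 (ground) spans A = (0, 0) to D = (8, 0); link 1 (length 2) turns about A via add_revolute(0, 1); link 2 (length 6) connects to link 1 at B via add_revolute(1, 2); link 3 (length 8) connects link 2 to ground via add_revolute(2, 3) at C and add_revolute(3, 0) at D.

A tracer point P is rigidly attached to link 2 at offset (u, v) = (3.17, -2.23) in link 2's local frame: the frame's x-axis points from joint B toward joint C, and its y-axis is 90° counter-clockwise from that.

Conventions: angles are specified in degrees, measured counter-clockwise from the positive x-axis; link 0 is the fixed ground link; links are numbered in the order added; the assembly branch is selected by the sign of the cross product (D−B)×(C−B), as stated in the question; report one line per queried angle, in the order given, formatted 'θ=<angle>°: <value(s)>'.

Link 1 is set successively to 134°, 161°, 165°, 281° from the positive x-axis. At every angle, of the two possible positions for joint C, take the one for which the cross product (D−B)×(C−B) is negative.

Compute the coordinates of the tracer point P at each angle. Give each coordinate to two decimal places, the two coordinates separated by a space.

A=(0,0), D=(8.00,0)
θ=134°: B = A + 2.00·(cos134°, sin134°) = (-1.3893, 1.4387)
θ=134°: |BD| = 9.4989
θ=134°: circle(B,6.00) ∩ circle(D,8.00): a=3.2756, h=5.0270
θ=134°:   candidates: C₊=(2.6099,5.9115) cross=47.751; C₋=(1.0871,-4.0264) cross=-47.751
θ=134°:   branch - wants cross < 0 → take C=(1.0871,-4.0264) (cross=-47.751)
θ=134°: ex = (C−B)/|BC| = (0.4127,-0.9108); ey = (0.9108,0.4127)
θ=134°: P = B + 3.17·ex + -2.23·ey = (-2.1121,-2.3691)
θ=161°: B = A + 2.00·(cos161°, sin161°) = (-1.8910, 0.6511)
θ=161°: |BD| = 9.9124
θ=161°: circle(B,6.00) ∩ circle(D,8.00): a=3.5439, h=4.8416
θ=161°:   candidates: C₊=(1.9632,5.2495) cross=47.992; C₋=(1.3271,-4.4128) cross=-47.992
θ=161°:   branch - wants cross < 0 → take C=(1.3271,-4.4128) (cross=-47.992)
θ=161°: ex = (C−B)/|BC| = (0.5364,-0.8440); ey = (0.8440,0.5364)
θ=161°: P = B + 3.17·ex + -2.23·ey = (-2.0729,-3.2204)
θ=165°: B = A + 2.00·(cos165°, sin165°) = (-1.9319, 0.5176)
θ=165°: |BD| = 9.9453
θ=165°: circle(B,6.00) ∩ circle(D,8.00): a=3.5650, h=4.8261
θ=165°:   candidates: C₊=(1.8795,5.1516) cross=47.997; C₋=(1.3771,-4.4874) cross=-47.997
θ=165°:   branch - wants cross < 0 → take C=(1.3771,-4.4874) (cross=-47.997)
θ=165°: ex = (C−B)/|BC| = (0.5515,-0.8342); ey = (0.8342,0.5515)
θ=165°: P = B + 3.17·ex + -2.23·ey = (-2.0438,-3.3565)
θ=281°: B = A + 2.00·(cos281°, sin281°) = (0.3816, -1.9633)
θ=281°: |BD| = 7.8673
θ=281°: circle(B,6.00) ∩ circle(D,8.00): a=2.1541, h=5.6000
θ=281°:   candidates: C₊=(1.0701,3.9971) cross=44.057; C₋=(3.8650,-6.8485) cross=-44.057
θ=281°:   branch - wants cross < 0 → take C=(3.8650,-6.8485) (cross=-44.057)
θ=281°: ex = (C−B)/|BC| = (0.5806,-0.8142); ey = (0.8142,0.5806)
θ=281°: P = B + 3.17·ex + -2.23·ey = (0.4063,-5.8390)

θ=134°: -2.11 -2.37
θ=161°: -2.07 -3.22
θ=165°: -2.04 -3.36
θ=281°: 0.41 -5.84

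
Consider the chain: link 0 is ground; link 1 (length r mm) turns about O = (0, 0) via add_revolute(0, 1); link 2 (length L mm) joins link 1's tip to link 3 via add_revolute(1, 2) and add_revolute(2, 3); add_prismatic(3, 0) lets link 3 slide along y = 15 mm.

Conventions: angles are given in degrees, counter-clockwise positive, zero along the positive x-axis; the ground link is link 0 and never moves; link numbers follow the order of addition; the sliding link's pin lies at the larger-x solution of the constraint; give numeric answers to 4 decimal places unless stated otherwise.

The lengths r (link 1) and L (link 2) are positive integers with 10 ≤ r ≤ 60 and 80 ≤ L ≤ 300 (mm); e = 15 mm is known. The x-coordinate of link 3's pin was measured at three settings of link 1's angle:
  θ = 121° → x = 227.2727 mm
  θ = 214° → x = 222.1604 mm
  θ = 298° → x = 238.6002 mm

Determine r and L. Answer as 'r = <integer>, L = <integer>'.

constraint per measurement: (x − r cos θ)² + (r sin θ − e)² = L²
subtracting the θ₁ and θ₂ equations cancels the r² and L² terms:
r = (x₁² − x₂²) / (2[(x₁cos θ₁ + e sin θ₁) − (x₂cos θ₂ + e sin θ₂)]) = 13.0000 → r = 13
L² = (x₁ − r cos θ₁)² + (r sin θ₁ − e)² = 54755.9914 → L = 234.0000 → L = 234
check at θ₃=298°: x = 238.6002 (printed 238.6002) ✓

r = 13, L = 234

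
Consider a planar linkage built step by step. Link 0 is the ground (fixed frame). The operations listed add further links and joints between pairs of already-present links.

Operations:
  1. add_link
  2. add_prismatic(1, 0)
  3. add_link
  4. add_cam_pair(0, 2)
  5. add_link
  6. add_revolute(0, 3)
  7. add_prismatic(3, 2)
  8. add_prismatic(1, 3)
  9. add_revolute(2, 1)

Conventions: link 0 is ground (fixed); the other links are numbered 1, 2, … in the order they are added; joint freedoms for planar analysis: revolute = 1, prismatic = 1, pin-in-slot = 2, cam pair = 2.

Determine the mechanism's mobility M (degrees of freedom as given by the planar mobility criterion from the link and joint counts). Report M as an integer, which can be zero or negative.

L=1 J1=0 J2=0
add link → L=2 J1=0 J2=0
P@1,0 dof=1 J1 → L=2 J1=1 J2=0
add link → L=3 J1=1 J2=0
C@0,2 dof=2 J2 → L=3 J1=1 J2=1
add link → L=4 J1=1 J2=1
R@0,3 dof=1 J1 → L=4 J1=2 J2=1
P@3,2 dof=1 J1 → L=4 J1=3 J2=1
P@1,3 dof=1 J1 → L=4 J1=4 J2=1
R@2,1 dof=1 J1 → L=4 J1=5 J2=1
M=3(L−1)−2J1−J2=3·3−2·5−1=-2

M = -2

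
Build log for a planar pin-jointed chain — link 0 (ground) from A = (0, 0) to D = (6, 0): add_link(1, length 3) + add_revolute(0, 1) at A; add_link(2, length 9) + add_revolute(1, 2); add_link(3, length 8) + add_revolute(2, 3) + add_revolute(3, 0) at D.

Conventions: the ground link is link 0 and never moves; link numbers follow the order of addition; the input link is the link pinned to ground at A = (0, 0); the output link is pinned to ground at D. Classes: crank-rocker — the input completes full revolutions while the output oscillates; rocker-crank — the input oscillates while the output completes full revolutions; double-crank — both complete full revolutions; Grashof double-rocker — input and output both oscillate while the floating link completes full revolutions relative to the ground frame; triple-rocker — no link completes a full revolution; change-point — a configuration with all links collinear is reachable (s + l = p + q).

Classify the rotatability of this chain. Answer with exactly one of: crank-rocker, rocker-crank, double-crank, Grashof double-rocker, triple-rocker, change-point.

lengths: ground=6, input=3, coupler=9, output=8
sorted: s=3 (shortest), l=9 (longest), p+q=14
s + l = 12 vs p + q = 14
s + l < p + q (Grashof) with shortest = input link → crank-rocker

crank-rocker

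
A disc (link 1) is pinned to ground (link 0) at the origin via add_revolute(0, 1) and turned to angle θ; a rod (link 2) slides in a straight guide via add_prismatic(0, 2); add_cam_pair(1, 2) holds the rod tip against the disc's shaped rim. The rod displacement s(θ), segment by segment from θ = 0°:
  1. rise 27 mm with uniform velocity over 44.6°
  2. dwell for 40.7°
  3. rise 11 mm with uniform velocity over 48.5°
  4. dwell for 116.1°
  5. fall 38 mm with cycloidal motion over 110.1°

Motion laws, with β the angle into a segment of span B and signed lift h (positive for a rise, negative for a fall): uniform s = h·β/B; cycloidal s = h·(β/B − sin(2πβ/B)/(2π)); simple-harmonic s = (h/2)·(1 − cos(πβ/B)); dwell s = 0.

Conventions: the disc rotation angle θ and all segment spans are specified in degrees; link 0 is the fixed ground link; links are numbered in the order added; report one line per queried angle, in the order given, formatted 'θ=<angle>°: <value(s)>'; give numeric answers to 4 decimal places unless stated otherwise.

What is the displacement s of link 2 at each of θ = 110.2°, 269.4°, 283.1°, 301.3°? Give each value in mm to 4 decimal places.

segment 1 (0° to 44.6°, uniform, h = 27) is passed completely: s = 0.0000 + (27) = 27.0000
segment 2 (44.6° to 85.3°, dwell): s unchanged at 27.0000
θ = 110.2° falls in segment 3 (85.3° to 133.8°, uniform, h = 11): β = 110.2 − 85.3 = 24.9°, B = 48.5°; Δs = 11·24.9/48.5 = 5.6474; s = 27.0000 + 5.6474 = 32.6474
segment 3 (85.3° to 133.8°, uniform, h = 11) is passed completely: s = 27.0000 + (11) = 38.0000
segment 4 (133.8° to 249.9°, dwell): s unchanged at 38.0000
θ = 269.4° falls in segment 5 (249.9° to 360°, cycloidal, h = -38): β = 269.4 − 249.9 = 19.5°, B = 110.1°; Δs = -38·(0.1771 − sin(2π·0.1771)/(2π)) = -1.3056; s = 38.0000 − 1.3056 = 36.6944
θ = 283.1° falls in segment 5 (249.9° to 360°, cycloidal, h = -38): β = 283.1 − 249.9 = 33.2°, B = 110.1°; Δs = -38·(0.3015 − sin(2π·0.3015)/(2π)) = -5.7252; s = 38.0000 − 5.7252 = 32.2748
θ = 301.3° falls in segment 5 (249.9° to 360°, cycloidal, h = -38): β = 301.3 − 249.9 = 51.4°, B = 110.1°; Δs = -38·(0.4668 − sin(2π·0.4668)/(2π)) = -16.4896; s = 38.0000 − 16.4896 = 21.5104

θ=110.2°: 32.6474
θ=269.4°: 36.6944
θ=283.1°: 32.2748
θ=301.3°: 21.5104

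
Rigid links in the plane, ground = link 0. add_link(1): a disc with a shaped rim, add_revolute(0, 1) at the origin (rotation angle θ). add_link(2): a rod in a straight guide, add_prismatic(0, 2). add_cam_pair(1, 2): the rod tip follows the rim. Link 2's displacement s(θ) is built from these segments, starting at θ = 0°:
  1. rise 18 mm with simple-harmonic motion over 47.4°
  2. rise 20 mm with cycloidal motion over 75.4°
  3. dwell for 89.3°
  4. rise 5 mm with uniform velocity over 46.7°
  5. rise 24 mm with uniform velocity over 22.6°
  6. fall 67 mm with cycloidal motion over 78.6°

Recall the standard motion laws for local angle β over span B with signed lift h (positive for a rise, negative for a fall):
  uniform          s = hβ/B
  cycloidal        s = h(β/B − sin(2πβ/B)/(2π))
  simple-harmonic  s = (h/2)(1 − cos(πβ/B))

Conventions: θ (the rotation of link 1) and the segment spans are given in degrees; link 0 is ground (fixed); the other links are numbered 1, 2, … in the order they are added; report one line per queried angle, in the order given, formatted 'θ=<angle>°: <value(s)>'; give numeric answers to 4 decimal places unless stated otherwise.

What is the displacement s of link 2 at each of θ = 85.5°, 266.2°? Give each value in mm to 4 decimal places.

segment 1 (0° to 47.4°, simple-harmonic, h = 18) is passed completely: s = 0.0000 + (18) = 18.0000
θ = 85.5° falls in segment 2 (47.4° to 122.8°, cycloidal, h = 20): β = 85.5 − 47.4 = 38.1°, B = 75.4°; Δs = 20·(0.5053 − sin(2π·0.5053)/(2π)) = 10.2122; s = 18.0000 + 10.2122 = 28.2122
segment 2 (47.4° to 122.8°, cycloidal, h = 20) is passed completely: s = 18.0000 + (20) = 38.0000
segment 3 (122.8° to 212.1°, dwell): s unchanged at 38.0000
segment 4 (212.1° to 258.8°, uniform, h = 5) is passed completely: s = 38.0000 + (5) = 43.0000
θ = 266.2° falls in segment 5 (258.8° to 281.4°, uniform, h = 24): β = 266.2 − 258.8 = 7.4°, B = 22.6°; Δs = 24·7.4/22.6 = 7.8584; s = 43.0000 + 7.8584 = 50.8584

θ=85.5°: 28.2122
θ=266.2°: 50.8584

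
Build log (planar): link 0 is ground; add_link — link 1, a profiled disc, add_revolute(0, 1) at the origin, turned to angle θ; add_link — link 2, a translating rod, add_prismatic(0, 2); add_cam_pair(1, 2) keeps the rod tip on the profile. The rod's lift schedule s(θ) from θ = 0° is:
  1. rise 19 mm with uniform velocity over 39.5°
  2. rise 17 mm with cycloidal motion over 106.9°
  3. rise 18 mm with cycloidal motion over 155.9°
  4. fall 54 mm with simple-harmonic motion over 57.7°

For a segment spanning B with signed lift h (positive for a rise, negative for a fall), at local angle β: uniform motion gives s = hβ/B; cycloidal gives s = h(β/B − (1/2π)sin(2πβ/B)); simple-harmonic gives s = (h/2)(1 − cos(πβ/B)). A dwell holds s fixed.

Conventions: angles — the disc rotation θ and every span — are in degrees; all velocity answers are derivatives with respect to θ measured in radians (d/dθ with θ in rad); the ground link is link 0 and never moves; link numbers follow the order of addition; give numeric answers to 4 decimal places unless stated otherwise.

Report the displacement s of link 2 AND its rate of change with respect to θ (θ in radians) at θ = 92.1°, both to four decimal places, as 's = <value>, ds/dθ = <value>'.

seg 1 [0°–39.5°] uniform, h=19: full span → s += 19 → s = 19.0000
seg 2 [39.5°–146.4°] cycloidal, h=17: θ=92.1° here. β=52.6, B=106.9. 17·(0.4920 − sin(2π·0.4920)/(2π)) = 8.2297 → s = 27.2297
velocity in seg [39.5°–146.4°] (cycloidal), θ in radians: β = 52.6° = 0.9180 rad, B = 106.9° = 1.8658 rad; ds/dθ = (h/B)(1 − cos(2πβ/B)) = (17/1.8658)(1 − cos(2π·0.4920)) = 18.211798 mm/rad

s = 27.2297, ds/dθ = 18.2118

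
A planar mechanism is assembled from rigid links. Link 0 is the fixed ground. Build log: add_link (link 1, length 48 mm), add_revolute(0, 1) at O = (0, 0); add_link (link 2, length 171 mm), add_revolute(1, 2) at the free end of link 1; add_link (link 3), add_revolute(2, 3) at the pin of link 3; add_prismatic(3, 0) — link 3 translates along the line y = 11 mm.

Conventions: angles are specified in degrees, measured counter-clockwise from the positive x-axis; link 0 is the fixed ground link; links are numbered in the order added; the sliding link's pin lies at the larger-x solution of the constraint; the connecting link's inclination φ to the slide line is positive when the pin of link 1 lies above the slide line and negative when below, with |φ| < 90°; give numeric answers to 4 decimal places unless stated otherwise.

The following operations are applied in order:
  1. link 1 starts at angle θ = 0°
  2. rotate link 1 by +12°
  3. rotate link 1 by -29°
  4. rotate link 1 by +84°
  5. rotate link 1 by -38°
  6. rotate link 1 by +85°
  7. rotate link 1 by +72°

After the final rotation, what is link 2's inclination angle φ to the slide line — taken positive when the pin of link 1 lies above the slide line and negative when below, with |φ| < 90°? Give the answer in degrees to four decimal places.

geometry: r = 48 mm, L = 171 mm, e = 11 mm; θ starts at 0°
rotate link 1 by +12°: θ ← 0° +12° = 12°
rotate link 1 by -29°: θ ← 12° -29° = -17°
rotate link 1 by +84°: θ ← -17° +84° = 67°
rotate link 1 by -38°: θ ← 67° -38° = 29°
rotate link 1 by +85°: θ ← 29° +85° = 114°
rotate link 1 by +72°: θ ← 114° +72° = 186°
h = r sin θ − e = -5.017366 − 11 = -16.017366
sin φ = h / L = -16.017366 / 171 = -0.09366881
φ = arcsin(-0.09366881) = -5.374706°

-5.3747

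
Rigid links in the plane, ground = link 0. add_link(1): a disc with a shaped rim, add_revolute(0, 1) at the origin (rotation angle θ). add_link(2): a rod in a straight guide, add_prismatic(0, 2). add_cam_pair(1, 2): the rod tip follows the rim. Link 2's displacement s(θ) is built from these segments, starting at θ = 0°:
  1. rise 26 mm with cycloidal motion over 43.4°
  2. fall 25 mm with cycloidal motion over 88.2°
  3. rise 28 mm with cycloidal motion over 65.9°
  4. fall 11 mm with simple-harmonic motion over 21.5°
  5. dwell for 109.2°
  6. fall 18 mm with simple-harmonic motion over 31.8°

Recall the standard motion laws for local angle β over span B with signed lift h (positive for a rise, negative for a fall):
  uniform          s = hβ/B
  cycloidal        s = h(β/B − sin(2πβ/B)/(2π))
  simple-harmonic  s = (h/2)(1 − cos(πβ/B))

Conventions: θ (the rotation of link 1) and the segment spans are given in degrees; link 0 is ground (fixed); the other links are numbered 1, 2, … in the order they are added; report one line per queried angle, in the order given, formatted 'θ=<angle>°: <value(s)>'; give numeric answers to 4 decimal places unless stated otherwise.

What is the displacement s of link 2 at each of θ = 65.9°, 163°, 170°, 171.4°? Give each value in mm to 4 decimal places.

segment 1 (0° to 43.4°, cycloidal, h = 26) is passed completely: s = 0.0000 + (26) = 26.0000
θ = 65.9° falls in segment 2 (43.4° to 131.6°, cycloidal, h = -25): β = 65.9 − 43.4 = 22.5°, B = 88.2°; Δs = -25·(0.2551 − sin(2π·0.2551)/(2π)) = -2.4007; s = 26.0000 − 2.4007 = 23.5993
segment 2 (43.4° to 131.6°, cycloidal, h = -25) is passed completely: s = 26.0000 + (-25) = 1.0000
θ = 163° falls in segment 3 (131.6° to 197.5°, cycloidal, h = 28): β = 163 − 131.6 = 31.4°, B = 65.9°; Δs = 28·(0.4765 − sin(2π·0.4765)/(2π)) = 12.6852; s = 1.0000 + 12.6852 = 13.6852
θ = 170° falls in segment 3 (131.6° to 197.5°, cycloidal, h = 28): β = 170 − 131.6 = 38.4°, B = 65.9°; Δs = 28·(0.5827 − sin(2π·0.5827)/(2π)) = 18.5284; s = 1.0000 + 18.5284 = 19.5284
θ = 171.4° falls in segment 3 (131.6° to 197.5°, cycloidal, h = 28): β = 171.4 − 131.6 = 39.8°, B = 65.9°; Δs = 28·(0.6039 − sin(2π·0.6039)/(2π)) = 19.6184; s = 1.0000 + 19.6184 = 20.6184

θ=65.9°: 23.5993
θ=163°: 13.6852
θ=170°: 19.5284
θ=171.4°: 20.6184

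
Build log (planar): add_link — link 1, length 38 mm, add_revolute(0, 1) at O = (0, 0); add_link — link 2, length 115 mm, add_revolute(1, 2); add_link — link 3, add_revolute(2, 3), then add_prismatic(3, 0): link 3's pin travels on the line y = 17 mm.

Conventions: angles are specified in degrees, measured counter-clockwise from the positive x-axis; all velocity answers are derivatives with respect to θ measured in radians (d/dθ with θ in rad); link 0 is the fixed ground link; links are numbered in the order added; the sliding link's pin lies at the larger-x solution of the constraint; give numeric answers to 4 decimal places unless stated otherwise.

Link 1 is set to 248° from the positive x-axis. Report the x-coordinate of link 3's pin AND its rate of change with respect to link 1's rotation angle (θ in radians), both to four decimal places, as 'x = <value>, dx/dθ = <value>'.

geometry: r = 38 mm, L = 115 mm, e = 17 mm
crank pin P = (r cos θ, r sin θ) = (-14.235051, -35.232986)
h = r sin θ − e = -35.232986 − 17 = -52.232986
x = r cos θ + √(L² − h²) = -14.235051 + 102.453478 = 88.218427
dx/dθ = −r sin θ − h·r cos θ/√(L² − h²) (θ in radians; h = -52.232986) = 27.975652

x = 88.2184, dx/dθ = 27.9757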